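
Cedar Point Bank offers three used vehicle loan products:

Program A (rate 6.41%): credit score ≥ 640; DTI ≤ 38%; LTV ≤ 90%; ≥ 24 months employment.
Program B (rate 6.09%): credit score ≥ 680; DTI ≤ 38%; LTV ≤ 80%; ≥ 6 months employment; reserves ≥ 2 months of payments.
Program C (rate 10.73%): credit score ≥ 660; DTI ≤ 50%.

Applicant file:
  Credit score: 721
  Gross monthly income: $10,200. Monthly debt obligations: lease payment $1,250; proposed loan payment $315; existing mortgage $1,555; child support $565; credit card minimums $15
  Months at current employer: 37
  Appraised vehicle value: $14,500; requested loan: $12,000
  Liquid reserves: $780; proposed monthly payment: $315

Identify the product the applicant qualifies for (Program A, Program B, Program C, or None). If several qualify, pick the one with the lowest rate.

Total debts = (1,250 + 315 + 1,555 + 565 + 15) = 3,700; DTI = 3,700/10,200 = 36.3%.
LTV = 12,000/14,500 = 82.8%.
Reserves = 780/315 = 2.5 months.
Program A: score 721 ≥ 640; DTI 36.3% ≤ 38%; LTV 82.8% ≤ 90%; employment 37 ≥ 24 mo → qualifies.
Program B: score 721 ≥ 680; DTI 36.3% ≤ 38%; LTV 82.8% > 80%; employment 37 ≥ 6 mo; reserves 2.5 ≥ 2 mo → does not qualify.
Program C: score 721 ≥ 660; DTI 36.3% ≤ 50% → qualifies.
Qualifying: Program A, Program C. Lowest rate is 6.41% → Program A.

Program A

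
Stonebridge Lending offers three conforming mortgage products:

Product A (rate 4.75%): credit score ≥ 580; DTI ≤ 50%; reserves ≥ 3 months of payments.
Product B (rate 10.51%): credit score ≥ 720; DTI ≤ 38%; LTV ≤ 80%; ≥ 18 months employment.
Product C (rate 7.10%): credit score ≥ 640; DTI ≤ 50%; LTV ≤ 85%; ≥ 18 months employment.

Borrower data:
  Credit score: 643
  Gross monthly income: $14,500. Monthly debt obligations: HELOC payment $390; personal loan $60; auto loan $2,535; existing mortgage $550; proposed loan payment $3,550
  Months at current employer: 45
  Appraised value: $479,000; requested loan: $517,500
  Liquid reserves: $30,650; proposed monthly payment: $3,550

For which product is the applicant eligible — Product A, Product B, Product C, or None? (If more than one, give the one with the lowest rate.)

Total debts = (390 + 60 + 2,535 + 550 + 3,550) = 7,085; DTI = 7,085/14,500 = 48.9%.
LTV = 517,500/479,000 = 108%.
Reserves = 30,650/3,550 = 8.6 months.
Product A: score 643 ≥ 580; DTI 48.9% ≤ 50%; reserves 8.6 ≥ 3 mo → qualifies.
Product B: score 643 < 720; DTI 48.9% > 38%; LTV 108% > 80%; employment 45 ≥ 18 mo → does not qualify.
Product C: score 643 ≥ 640; DTI 48.9% ≤ 50%; LTV 108% > 85%; employment 45 ≥ 18 mo → does not qualify.

Product A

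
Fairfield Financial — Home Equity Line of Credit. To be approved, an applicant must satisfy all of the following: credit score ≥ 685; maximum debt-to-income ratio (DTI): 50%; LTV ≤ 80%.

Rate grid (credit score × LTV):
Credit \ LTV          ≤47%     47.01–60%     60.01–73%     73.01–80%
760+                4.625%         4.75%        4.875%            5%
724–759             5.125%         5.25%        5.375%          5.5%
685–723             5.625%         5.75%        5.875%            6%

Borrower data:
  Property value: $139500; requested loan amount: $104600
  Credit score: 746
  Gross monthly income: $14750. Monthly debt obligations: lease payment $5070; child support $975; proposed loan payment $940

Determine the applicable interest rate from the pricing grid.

Credit score 746 ≥ 685; Total monthly debts = (5,070 + 975 + 940) = 6,985. Debt-to-income = 6,985/14,750 = 47.4% — meets 50% limit
Loan-to-value = 104,600/139,500 = 75% — pass (80% max)
Credit 746 → row 724–759; LTV 75% → column 73.01–80%. Grid cell → 5.5%.

5.5%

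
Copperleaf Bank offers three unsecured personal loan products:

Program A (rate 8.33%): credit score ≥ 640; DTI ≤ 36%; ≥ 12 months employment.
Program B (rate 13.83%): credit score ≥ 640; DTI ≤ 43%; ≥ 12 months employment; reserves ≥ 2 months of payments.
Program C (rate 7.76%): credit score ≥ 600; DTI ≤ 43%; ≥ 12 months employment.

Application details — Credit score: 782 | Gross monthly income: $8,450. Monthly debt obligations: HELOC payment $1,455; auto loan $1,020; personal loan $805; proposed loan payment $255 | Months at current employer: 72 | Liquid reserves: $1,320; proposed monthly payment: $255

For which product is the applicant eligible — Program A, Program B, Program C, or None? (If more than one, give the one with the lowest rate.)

Total debts = (1,455 + 1,020 + 805 + 255) = 3,535; DTI = 3,535/8,450 = 41.8%.
Reserves = 1,320/255 = 5.2 months.
Program A: score 782 ≥ 640; DTI 41.8% > 36%; employment 72 ≥ 12 mo → does not qualify.
Program B: score 782 ≥ 640; DTI 41.8% ≤ 43%; employment 72 ≥ 12 mo; reserves 5.2 ≥ 2 mo → qualifies.
Program C: score 782 ≥ 600; DTI 41.8% ≤ 43%; employment 72 ≥ 12 mo → qualifies.
Qualifying: Program B, Program C. Lowest rate is 7.76% → Program C.

Program C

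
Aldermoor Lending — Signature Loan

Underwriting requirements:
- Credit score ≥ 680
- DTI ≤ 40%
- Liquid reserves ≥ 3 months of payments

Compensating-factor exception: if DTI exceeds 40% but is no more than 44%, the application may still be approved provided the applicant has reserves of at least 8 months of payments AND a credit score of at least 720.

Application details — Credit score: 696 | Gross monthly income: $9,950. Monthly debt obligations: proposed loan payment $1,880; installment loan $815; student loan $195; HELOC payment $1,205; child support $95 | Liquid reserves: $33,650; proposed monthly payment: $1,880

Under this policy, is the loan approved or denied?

Denied

Credit score 696 ≥ 680 (meets base)
Total debts = (1,880 + 815 + 195 + 1,205 + 95) = 4,190. DTI = 4,190/9,950 = 42.1% > 40% — standard DTI limit exceeded.
Reserves: 33,650 ÷ 1,880 = 17.9 months (meets 3-month minimum)
DTI 42.1% is within the 40%–44% exception band; checking compensating factors.
Override check — reserves: 17.9 mo (ok); score: 696 (below 720).
Compensating-factor requirement not fully met.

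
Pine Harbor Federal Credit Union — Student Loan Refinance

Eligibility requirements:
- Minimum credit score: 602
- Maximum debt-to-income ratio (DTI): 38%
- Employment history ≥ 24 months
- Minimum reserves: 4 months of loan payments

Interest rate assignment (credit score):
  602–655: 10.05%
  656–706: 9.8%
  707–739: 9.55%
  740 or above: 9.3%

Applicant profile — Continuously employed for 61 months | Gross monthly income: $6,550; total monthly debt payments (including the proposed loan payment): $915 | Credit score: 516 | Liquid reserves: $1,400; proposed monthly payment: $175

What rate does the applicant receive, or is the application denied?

Denied

Credit score 516 < 602 (below minimum)
Liquid reserves cover 1,400/175 = 8.0 months — ≥ 4 required
Employment 61 ≥ 24 months
DTI: 915 ÷ 6,550 = 14%, within the 38% cap
Not all requirements met → denied.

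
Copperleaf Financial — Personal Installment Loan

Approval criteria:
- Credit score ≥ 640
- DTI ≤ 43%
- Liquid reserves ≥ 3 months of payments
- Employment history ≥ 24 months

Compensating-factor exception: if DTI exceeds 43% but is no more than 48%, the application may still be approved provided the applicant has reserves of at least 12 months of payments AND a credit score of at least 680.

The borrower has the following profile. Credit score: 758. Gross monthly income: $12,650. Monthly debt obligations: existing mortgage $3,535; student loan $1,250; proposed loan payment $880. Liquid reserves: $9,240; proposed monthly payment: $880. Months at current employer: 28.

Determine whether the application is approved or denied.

Credit score 758 ≥ 640 (meets base)
Total debts = (3,535 + 1,250 + 880) = 5,665. DTI = 5,665/12,650 = 44.8% > 43% — standard DTI limit exceeded.
Reserves: 9,240 ÷ 880 = 10.5 months (meets 3-month minimum)
Employment 28 ≥ 24 months
DTI 44.8% is within the 43%–48% exception band; checking compensating factors.
Override check — reserves: 10.5 mo (short of 12); score: 758 (ok).
Override conditions not both satisfied; exception does not apply.

Denied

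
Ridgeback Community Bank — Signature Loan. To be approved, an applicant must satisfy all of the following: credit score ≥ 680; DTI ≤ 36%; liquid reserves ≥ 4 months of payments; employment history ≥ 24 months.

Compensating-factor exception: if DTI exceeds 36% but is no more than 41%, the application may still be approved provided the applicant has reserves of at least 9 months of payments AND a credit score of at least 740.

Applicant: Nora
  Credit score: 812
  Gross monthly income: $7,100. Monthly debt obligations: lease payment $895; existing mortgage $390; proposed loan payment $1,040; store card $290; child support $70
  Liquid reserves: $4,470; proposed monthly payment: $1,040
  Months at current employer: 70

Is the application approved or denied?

Denied

Credit score 812 ≥ 680 (meets base)
Total debts = (895 + 390 + 1,040 + 290 + 70) = 2,685. DTI = 2,685/7,100 = 37.8% > 36% — standard DTI limit exceeded.
Liquid reserves cover 4,470/1,040 = 4.3 months — ≥ 4 required
Employment 70 ≥ 24 months
DTI 37.8% is within the 36%–41% exception band; checking compensating factors.
Override check — reserves: 4.3 mo (short of 9); score: 812 (ok).
Compensating-factor requirement not fully met.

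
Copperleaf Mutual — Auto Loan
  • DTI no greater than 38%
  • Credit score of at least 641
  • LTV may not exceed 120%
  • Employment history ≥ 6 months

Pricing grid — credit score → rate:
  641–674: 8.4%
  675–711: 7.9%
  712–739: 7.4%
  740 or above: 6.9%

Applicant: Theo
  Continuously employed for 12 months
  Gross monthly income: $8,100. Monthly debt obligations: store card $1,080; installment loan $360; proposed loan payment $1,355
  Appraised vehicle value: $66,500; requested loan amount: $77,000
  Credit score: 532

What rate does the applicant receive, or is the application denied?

Denied

Credit score 532 < 641 (below minimum)
LTV: 77,000 ÷ 66,500 = 115.8%, within 120% cap
Total monthly debts = (1,080 + 360 + 1,355) = 2,795. DTI = 2,795/8,100 = 34.5% ≤ 38%
Employment 12 ≥ 6 months
Not all requirements met → denied.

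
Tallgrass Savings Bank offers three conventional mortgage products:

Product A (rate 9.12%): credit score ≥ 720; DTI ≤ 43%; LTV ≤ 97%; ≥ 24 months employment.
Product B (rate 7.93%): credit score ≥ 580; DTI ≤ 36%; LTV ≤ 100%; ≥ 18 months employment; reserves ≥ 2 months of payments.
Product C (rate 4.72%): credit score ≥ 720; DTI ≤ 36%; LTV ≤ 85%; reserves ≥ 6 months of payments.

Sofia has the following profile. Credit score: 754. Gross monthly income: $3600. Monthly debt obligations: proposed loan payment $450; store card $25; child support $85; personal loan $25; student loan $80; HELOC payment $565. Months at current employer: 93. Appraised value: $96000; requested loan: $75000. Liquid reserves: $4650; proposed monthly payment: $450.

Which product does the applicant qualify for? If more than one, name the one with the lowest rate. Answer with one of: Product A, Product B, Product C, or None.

Total debts = (450 + 25 + 85 + 25 + 80 + 565) = 1,230; DTI = 1,230/3,600 = 34.2%.
LTV = 75,000/96,000 = 78.1%.
Reserves = 4,650/450 = 10.3 months.
Product A: score 754 ≥ 720; DTI 34.2% ≤ 43%; LTV 78.1% ≤ 97%; employment 93 ≥ 24 mo → qualifies.
Product B: score 754 ≥ 580; DTI 34.2% ≤ 36%; LTV 78.1% ≤ 100%; employment 93 ≥ 18 mo; reserves 10.3 ≥ 2 mo → qualifies.
Product C: score 754 ≥ 720; DTI 34.2% ≤ 36%; LTV 78.1% ≤ 85%; reserves 10.3 ≥ 6 mo → qualifies.
Qualifying: Product A, Product B, Product C. Lowest rate is 4.72% → Product C.

Product C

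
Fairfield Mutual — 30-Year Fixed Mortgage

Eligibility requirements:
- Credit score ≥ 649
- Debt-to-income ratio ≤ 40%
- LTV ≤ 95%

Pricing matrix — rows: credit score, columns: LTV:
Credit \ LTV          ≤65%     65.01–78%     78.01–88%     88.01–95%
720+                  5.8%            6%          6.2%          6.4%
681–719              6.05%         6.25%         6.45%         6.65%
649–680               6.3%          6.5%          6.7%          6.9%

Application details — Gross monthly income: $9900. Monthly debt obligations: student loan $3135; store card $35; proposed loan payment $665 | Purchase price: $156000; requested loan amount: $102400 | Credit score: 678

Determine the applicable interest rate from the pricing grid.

6.5%

Credit score 678 ≥ 649; Total monthly debts = (3,135 + 35 + 665) = 3,835. DTI: 3,835 ÷ 9,900 = 38.7%, within the 40% cap
LTV = 102,400/156,000 = 65.6% ≤ 95%
Score 678 is in the 649–680 band; LTV 65.6% is in the 65.01–78% band → 6.5%.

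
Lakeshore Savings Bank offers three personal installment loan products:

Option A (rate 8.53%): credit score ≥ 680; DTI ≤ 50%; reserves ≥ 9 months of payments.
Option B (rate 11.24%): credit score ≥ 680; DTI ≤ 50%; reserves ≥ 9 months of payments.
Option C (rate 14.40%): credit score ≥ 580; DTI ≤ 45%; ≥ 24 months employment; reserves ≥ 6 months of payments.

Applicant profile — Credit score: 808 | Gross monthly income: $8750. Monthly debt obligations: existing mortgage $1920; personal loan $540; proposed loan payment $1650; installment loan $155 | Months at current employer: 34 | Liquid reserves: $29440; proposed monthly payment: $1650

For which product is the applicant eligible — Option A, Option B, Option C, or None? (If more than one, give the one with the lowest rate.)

Total debts = (1,920 + 540 + 1,650 + 155) = 4,265; DTI = 4,265/8,750 = 48.7%.
Reserves = 29,440/1,650 = 17.8 months.
Option A: score 808 ≥ 680; DTI 48.7% ≤ 50%; reserves 17.8 ≥ 9 mo → qualifies.
Option B: score 808 ≥ 680; DTI 48.7% ≤ 50%; reserves 17.8 ≥ 9 mo → qualifies.
Option C: score 808 ≥ 580; DTI 48.7% > 45%; employment 34 ≥ 24 mo; reserves 17.8 ≥ 6 mo → does not qualify.
Qualifying: Option A, Option B. Lowest rate is 8.53% → Option A.

Option A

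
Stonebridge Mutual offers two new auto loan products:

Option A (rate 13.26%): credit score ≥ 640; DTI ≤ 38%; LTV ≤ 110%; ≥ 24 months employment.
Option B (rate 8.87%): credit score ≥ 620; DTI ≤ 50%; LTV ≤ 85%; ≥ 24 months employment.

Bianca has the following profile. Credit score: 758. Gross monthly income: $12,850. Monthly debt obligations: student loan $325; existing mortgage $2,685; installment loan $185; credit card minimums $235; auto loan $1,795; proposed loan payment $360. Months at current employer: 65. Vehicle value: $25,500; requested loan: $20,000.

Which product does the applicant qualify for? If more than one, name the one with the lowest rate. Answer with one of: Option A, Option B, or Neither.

Option B

Total debts = (325 + 2,685 + 185 + 235 + 1,795 + 360) = 5,585; DTI = 5,585/12,850 = 43.5%.
LTV = 20,000/25,500 = 78.4%.
Option A: score 758 ≥ 640; DTI 43.5% > 38%; LTV 78.4% ≤ 110%; employment 65 ≥ 24 mo → does not qualify.
Option B: score 758 ≥ 620; DTI 43.5% ≤ 50%; LTV 78.4% ≤ 85%; employment 65 ≥ 24 mo → qualifies.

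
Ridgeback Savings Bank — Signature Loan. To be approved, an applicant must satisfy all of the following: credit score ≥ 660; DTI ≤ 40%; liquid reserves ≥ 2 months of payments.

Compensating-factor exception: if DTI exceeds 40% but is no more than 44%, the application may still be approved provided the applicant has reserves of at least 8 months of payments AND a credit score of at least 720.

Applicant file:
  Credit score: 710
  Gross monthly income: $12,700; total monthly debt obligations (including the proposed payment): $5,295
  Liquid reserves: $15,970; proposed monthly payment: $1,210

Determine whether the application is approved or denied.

Credit score 710 ≥ 660 (meets base)
DTI: 5,295 ÷ 12,700 = 41.7%, over the 40% base limit.
Reserves: 15,970 ÷ 1,210 = 13.2 months (meets 2-month minimum)
41.7% falls in the override range (40%–44%), so the compensating-factor test applies.
Reserves 13.2 ≥ 8 months; credit score 710 < 720.
Compensating-factor requirement not fully met.

Denied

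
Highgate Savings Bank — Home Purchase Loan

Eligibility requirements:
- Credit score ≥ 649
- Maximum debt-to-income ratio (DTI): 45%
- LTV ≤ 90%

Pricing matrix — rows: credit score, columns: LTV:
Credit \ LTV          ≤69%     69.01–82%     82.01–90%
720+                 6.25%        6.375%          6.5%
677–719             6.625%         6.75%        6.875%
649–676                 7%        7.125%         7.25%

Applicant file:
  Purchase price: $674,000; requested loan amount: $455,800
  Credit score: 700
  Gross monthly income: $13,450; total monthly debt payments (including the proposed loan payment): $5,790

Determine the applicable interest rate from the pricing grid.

6.625%

Credit score 700 ≥ 649; DTI: 5,790 ÷ 13,450 = 43%, within the 45% cap
LTV = 455,800/674,000 = 67.6% ≤ 90%
Credit 700 → row 677–719; LTV 67.6% → column ≤69%. Grid cell → 6.625%.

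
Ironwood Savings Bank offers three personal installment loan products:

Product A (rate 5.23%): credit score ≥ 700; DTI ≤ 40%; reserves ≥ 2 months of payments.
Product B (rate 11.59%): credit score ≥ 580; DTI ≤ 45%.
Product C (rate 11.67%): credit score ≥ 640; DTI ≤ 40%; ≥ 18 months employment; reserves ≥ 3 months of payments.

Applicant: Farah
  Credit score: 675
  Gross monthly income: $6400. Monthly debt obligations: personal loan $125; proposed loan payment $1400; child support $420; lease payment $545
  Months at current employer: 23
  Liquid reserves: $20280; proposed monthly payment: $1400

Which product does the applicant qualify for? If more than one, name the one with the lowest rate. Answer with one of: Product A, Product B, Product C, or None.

Total debts = (125 + 1,400 + 420 + 545) = 2,490; DTI = 2,490/6,400 = 38.9%.
Reserves = 20,280/1,400 = 14.5 months.
Product A: score 675 < 700; DTI 38.9% ≤ 40%; reserves 14.5 ≥ 2 mo → does not qualify.
Product B: score 675 ≥ 580; DTI 38.9% ≤ 45% → qualifies.
Product C: score 675 ≥ 640; DTI 38.9% ≤ 40%; employment 23 ≥ 18 mo; reserves 14.5 ≥ 3 mo → qualifies.
Qualifying: Product B, Product C. Lowest rate is 11.59% → Product B.

Product B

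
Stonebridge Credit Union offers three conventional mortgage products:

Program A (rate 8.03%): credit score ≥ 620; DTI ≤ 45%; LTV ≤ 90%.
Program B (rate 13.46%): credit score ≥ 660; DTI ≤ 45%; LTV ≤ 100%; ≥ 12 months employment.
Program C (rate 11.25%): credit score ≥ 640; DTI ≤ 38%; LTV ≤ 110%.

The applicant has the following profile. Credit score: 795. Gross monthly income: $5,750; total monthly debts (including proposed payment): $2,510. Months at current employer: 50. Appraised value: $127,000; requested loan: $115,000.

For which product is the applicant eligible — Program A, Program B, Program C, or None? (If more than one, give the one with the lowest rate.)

DTI = 2,510/5,750 = 43.7%.
LTV = 115,000/127,000 = 90.6%.
Program A: score 795 ≥ 620; DTI 43.7% ≤ 45%; LTV 90.6% > 90% → does not qualify.
Program B: score 795 ≥ 660; DTI 43.7% ≤ 45%; LTV 90.6% ≤ 100%; employment 50 ≥ 12 mo → qualifies.
Program C: score 795 ≥ 640; DTI 43.7% > 38%; LTV 90.6% ≤ 110% → does not qualify.

Program B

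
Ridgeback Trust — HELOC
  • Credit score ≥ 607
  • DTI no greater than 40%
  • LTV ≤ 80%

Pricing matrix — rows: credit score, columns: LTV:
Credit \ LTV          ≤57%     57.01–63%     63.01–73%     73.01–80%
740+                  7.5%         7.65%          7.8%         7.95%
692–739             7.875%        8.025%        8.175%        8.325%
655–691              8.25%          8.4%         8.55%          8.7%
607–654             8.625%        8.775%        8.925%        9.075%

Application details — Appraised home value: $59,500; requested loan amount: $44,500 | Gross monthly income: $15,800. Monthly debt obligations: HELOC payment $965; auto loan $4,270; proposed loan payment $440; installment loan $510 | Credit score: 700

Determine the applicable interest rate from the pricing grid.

Credit score 700 ≥ 607; Total monthly debts = (965 + 4,270 + 440 + 510) = 6,185. DTI: 6,185 ÷ 15,800 = 39.1%, within the 40% cap
LTV = 44,500/59,500 = 74.8% ≤ 80%
Credit 700 → row 692–739; LTV 74.8% → column 73.01–80%. Grid cell → 8.325%.

8.325%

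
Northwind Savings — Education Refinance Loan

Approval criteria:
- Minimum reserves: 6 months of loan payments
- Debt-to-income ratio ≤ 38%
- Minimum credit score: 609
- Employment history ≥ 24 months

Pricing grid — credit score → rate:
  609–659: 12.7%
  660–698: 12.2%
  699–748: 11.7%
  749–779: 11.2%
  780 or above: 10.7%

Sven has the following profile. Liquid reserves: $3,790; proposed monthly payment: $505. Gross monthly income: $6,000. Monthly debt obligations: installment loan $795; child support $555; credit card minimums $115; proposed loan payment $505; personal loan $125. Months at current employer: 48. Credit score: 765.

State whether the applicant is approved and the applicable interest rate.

Credit score 765 ≥ 609 (meets minimum)
Employment 48 ≥ 24 months
Total monthly debts = (795 + 555 + 115 + 505 + 125) = 2,095. DTI = 2,095/6,000 = 34.9% ≤ 38%
Reserves: 3,790 ÷ 505 = 7.5 months (meets 6-month minimum)
All requirements met. Score 765 falls in the 749–779 tier → 11.2%.

Approved at 11.2%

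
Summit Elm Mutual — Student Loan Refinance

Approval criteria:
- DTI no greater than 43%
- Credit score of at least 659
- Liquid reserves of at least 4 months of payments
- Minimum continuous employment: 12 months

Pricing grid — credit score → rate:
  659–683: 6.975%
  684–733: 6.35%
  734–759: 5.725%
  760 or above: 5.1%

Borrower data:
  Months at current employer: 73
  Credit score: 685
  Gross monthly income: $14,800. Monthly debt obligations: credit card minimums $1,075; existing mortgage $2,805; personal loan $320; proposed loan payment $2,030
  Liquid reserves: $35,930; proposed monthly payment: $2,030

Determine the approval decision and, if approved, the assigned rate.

Approved at 6.35%

Credit score 685 ≥ 659 (meets minimum)
Total monthly debts = (1,075 + 2,805 + 320 + 2,030) = 6,230. DTI: 6,230 ÷ 14,800 = 42.1%, within the 43% cap
Reserves = 35,930/2,030 = 17.7 months ≥ 4
Employment 73 ≥ 12 months
All requirements met. Score 685 falls in the 684–733 tier → 6.35%.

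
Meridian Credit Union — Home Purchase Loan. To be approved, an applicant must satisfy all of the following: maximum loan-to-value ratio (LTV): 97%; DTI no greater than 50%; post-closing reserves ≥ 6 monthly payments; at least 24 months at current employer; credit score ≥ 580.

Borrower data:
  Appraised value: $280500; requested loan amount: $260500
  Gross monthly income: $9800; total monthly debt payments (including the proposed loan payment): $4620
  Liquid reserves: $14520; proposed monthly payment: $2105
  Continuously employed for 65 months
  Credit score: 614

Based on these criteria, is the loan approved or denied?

Approved

LTV: 260,500 ÷ 280,500 = 92.9%, within 97% cap
Debt-to-income = 4,620/9,800 = 47.1% — meets 50% limit
Reserves = 14,520/2,105 = 6.9 months ≥ 6
Employment 65 ≥ 24 months
Credit score 614 ≥ 580 (meets)
All criteria satisfied.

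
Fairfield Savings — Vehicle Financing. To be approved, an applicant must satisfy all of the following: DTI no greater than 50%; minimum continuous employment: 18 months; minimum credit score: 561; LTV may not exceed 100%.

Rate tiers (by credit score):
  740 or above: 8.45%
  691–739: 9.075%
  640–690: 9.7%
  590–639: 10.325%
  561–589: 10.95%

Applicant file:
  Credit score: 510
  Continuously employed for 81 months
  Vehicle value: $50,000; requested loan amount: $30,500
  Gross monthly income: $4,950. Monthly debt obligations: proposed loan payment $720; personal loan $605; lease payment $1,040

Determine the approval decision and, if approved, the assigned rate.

Denied

Credit score 510 < 561 (below minimum)
LTV: 30,500 ÷ 50,000 = 61%, within 100% cap
Employment 81 ≥ 18 months
Total monthly debts = (720 + 605 + 1,040) = 2,365. Debt-to-income = 2,365/4,950 = 47.8% — meets 50% limit
Not all requirements met → denied.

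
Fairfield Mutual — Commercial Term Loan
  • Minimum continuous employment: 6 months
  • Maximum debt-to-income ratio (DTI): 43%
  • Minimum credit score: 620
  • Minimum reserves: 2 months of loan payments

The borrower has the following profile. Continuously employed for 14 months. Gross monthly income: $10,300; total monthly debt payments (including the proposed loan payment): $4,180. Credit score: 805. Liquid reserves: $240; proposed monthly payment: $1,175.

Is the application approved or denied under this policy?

Denied

Employment 14 ≥ 6 months
DTI = 4,180/10,300 = 40.6% ≤ 43%
Credit score 805 ≥ 620 (meets)
Reserves: 240 ÷ 1,175 = 0.2 months (below 2-month minimum)
Fails on reserves.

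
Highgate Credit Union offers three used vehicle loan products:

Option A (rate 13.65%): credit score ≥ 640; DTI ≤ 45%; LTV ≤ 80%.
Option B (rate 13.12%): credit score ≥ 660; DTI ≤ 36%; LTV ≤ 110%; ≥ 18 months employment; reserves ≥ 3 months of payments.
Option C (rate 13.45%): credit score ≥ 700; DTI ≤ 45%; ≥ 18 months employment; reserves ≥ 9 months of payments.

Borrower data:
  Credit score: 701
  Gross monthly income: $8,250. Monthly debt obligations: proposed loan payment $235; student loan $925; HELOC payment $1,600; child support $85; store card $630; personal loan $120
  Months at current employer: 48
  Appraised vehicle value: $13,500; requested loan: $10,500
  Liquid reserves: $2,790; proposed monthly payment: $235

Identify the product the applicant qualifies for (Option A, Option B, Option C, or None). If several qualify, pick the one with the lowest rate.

Total debts = (235 + 925 + 1,600 + 85 + 630 + 120) = 3,595; DTI = 3,595/8,250 = 43.6%.
LTV = 10,500/13,500 = 77.8%.
Reserves = 2,790/235 = 11.9 months.
Option A: score 701 ≥ 640; DTI 43.6% ≤ 45%; LTV 77.8% ≤ 80% → qualifies.
Option B: score 701 ≥ 660; DTI 43.6% > 36%; LTV 77.8% ≤ 110%; employment 48 ≥ 18 mo; reserves 11.9 ≥ 3 mo → does not qualify.
Option C: score 701 ≥ 700; DTI 43.6% ≤ 45%; employment 48 ≥ 18 mo; reserves 11.9 ≥ 9 mo → qualifies.
Qualifying: Option A, Option C. Lowest rate is 13.45% → Option C.

Option C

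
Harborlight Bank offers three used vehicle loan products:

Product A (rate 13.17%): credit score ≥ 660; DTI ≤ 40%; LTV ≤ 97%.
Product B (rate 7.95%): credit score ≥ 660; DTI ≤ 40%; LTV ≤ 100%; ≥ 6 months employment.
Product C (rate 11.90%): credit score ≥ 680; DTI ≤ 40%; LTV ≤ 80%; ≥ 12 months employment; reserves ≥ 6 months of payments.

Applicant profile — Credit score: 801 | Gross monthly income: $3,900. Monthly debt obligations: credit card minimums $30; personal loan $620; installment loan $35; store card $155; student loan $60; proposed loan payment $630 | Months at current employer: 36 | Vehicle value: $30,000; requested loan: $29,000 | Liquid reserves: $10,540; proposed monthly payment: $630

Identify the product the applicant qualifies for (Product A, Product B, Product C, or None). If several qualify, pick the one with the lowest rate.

Total debts = (30 + 620 + 35 + 155 + 60 + 630) = 1,530; DTI = 1,530/3,900 = 39.2%.
LTV = 29,000/30,000 = 96.7%.
Reserves = 10,540/630 = 16.7 months.
Product A: score 801 ≥ 660; DTI 39.2% ≤ 40%; LTV 96.7% ≤ 97% → qualifies.
Product B: score 801 ≥ 660; DTI 39.2% ≤ 40%; LTV 96.7% ≤ 100%; employment 36 ≥ 6 mo → qualifies.
Product C: score 801 ≥ 680; DTI 39.2% ≤ 40%; LTV 96.7% > 80%; employment 36 ≥ 12 mo; reserves 16.7 ≥ 6 mo → does not qualify.
Qualifying: Product A, Product B. Lowest rate is 7.95% → Product B.

Product B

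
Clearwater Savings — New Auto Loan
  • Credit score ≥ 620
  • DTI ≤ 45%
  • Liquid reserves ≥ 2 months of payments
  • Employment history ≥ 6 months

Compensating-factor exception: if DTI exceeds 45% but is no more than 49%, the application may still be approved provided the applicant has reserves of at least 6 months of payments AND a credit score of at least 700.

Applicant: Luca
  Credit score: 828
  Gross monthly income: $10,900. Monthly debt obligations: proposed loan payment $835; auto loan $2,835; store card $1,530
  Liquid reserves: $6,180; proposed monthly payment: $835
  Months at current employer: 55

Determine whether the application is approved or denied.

Approved

Credit score 828 ≥ 620 (meets base)
Total debts = (835 + 2,835 + 1,530) = 5,200. DTI = 5,200/10,900 = 47.7% > 45% — standard DTI limit exceeded.
Reserves = 6,180/835 = 7.4 months ≥ 2
Employment 55 ≥ 6 months
DTI 47.7% is within the 45%–49% exception band; checking compensating factors.
Override check — reserves: 7.4 mo (ok); score: 828 (ok).
Both compensating conditions met → exception applies.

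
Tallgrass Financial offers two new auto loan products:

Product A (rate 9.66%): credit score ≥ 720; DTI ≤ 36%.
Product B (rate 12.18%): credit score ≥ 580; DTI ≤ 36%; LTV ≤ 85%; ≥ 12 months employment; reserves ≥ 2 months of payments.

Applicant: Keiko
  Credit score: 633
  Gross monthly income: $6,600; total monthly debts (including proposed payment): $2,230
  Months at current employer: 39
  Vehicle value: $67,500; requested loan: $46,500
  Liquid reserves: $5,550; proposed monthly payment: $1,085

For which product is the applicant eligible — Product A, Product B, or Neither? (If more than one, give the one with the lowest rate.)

DTI = 2,230/6,600 = 33.8%.
LTV = 46,500/67,500 = 68.9%.
Reserves = 5,550/1,085 = 5.1 months.
Product A: score 633 < 720; DTI 33.8% ≤ 36% → does not qualify.
Product B: score 633 ≥ 580; DTI 33.8% ≤ 36%; LTV 68.9% ≤ 85%; employment 39 ≥ 12 mo; reserves 5.1 ≥ 2 mo → qualifies.

Product B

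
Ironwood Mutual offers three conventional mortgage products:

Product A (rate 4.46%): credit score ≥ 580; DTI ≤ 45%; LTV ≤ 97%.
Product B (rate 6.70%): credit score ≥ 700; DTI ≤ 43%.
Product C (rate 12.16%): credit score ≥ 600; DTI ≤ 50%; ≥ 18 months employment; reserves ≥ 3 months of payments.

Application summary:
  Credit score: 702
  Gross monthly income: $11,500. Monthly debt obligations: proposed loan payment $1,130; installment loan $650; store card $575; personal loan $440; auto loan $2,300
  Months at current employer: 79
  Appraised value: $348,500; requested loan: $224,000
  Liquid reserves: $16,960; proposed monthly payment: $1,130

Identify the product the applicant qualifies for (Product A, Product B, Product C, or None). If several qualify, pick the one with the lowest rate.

Product A

Total debts = (1,130 + 650 + 575 + 440 + 2,300) = 5,095; DTI = 5,095/11,500 = 44.3%.
LTV = 224,000/348,500 = 64.3%.
Reserves = 16,960/1,130 = 15.0 months.
Product A: score 702 ≥ 580; DTI 44.3% ≤ 45%; LTV 64.3% ≤ 97% → qualifies.
Product B: score 702 ≥ 700; DTI 44.3% > 43% → does not qualify.
Product C: score 702 ≥ 600; DTI 44.3% ≤ 50%; employment 79 ≥ 18 mo; reserves 15.0 ≥ 3 mo → qualifies.
Qualifying: Product A, Product C. Lowest rate is 4.46% → Product A.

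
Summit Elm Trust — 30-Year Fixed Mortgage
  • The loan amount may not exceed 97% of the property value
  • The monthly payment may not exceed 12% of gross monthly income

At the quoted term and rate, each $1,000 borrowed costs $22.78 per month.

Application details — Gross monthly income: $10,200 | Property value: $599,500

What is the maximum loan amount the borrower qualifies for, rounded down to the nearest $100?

Payment cap: 12% × $10,200 = $1,224/month.
At $22.78 per $1,000, that supports 1,224/22.78 × 1,000 ≈ $53,731 → $53,700.
LTV cap: 97% × $599,500 = $581,515 → $581,500.
Binding constraint: payment-to-income.

$53,700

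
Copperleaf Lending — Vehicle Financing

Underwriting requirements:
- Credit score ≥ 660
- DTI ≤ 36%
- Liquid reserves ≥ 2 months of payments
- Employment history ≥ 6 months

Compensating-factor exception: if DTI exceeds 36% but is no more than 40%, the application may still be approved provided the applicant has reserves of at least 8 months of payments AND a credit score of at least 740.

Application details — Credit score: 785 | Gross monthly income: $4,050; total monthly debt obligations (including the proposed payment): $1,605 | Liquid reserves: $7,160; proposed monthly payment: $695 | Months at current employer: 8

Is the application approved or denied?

Approved

Credit score 785 ≥ 660 (meets base)
DTI = 1,605/4,050 = 39.6% > 36% — standard DTI limit exceeded.
Reserves = 7,160/695 = 10.3 months ≥ 2
Employment 8 ≥ 6 months
39.6% falls in the override range (36%–40%), so the compensating-factor test applies.
Override check — reserves: 10.3 mo (ok); score: 785 (ok).
Both override conditions satisfied; DTI exception granted.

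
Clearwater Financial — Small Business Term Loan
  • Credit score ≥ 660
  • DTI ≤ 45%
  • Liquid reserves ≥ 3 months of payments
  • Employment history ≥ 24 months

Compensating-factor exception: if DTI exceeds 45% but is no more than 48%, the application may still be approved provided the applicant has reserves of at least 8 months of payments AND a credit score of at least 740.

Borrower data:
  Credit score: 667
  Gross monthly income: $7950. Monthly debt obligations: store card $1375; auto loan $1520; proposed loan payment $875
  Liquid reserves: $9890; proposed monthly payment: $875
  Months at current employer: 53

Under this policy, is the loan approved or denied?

Credit score 667 ≥ 660 (meets base)
Total debts = (1,375 + 1,520 + 875) = 3,770. DTI = 3,770/7,950 = 47.4% > 45% — standard DTI limit exceeded.
Liquid reserves cover 9,890/875 = 11.3 months — ≥ 3 required
Employment 53 ≥ 24 months
47.4% falls in the override range (45%–48%), so the compensating-factor test applies.
Override check — reserves: 11.3 mo (ok); score: 667 (below 740).
Override conditions not both satisfied; exception does not apply.

Denied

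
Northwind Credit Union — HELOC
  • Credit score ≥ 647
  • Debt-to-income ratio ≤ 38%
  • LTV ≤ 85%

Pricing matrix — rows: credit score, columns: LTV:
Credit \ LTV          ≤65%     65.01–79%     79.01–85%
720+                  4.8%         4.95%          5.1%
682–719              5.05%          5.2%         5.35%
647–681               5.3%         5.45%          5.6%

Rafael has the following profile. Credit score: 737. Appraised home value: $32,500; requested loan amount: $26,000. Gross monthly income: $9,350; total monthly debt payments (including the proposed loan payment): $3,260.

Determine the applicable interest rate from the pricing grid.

Credit score 737 ≥ 647; DTI = 3,260/9,350 = 34.9% ≤ 38%
LTV = 26,000/32,500 = 80% ≤ 85%
Row: 737 falls in 720+. Column: 80% falls in 79.01–85%. Rate = 5.1%.

5.1%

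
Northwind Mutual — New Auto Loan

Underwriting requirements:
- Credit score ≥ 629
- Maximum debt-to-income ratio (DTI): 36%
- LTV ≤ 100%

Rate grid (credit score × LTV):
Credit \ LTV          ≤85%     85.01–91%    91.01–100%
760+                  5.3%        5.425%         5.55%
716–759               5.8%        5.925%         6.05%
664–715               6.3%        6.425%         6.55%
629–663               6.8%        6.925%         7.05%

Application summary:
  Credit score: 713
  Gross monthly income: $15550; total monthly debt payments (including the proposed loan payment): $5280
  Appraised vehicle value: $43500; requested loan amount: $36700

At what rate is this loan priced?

6.3%

Credit score 713 ≥ 629; Debt-to-income = 5,280/15,550 = 34% — meets 36% limit
LTV = 36,700/43,500 = 84.4% ≤ 100%
Score 713 is in the 664–715 band; LTV 84.4% is in the ≤85% band → 6.3%.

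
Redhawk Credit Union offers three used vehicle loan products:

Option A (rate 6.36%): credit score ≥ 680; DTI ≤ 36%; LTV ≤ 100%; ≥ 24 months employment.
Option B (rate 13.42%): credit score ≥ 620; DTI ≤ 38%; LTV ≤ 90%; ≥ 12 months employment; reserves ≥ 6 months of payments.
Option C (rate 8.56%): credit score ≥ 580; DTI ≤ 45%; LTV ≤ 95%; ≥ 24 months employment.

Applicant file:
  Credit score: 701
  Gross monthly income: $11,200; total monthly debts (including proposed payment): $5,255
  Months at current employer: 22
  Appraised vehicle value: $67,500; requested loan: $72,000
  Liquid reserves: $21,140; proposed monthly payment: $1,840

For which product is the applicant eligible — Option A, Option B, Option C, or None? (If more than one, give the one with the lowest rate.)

DTI = 5,255/11,200 = 46.9%.
LTV = 72,000/67,500 = 106.7%.
Reserves = 21,140/1,840 = 11.5 months.
Option A: score 701 ≥ 680; DTI 46.9% > 36%; LTV 106.7% > 100%; employment 22 < 24 mo → does not qualify.
Option B: score 701 ≥ 620; DTI 46.9% > 38%; LTV 106.7% > 90%; employment 22 ≥ 12 mo; reserves 11.5 ≥ 6 mo → does not qualify.
Option C: score 701 ≥ 580; DTI 46.9% > 45%; LTV 106.7% > 95%; employment 22 < 24 mo → does not qualify.

None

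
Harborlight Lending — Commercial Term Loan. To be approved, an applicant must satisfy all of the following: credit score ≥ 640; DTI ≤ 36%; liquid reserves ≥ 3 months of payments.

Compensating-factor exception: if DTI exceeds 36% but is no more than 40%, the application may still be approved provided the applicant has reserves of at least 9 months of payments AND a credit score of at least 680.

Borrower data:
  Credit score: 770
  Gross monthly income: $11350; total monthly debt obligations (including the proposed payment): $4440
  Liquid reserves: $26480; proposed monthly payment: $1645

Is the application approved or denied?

Credit score 770 ≥ 640 (meets base)
DTI = 4,440/11,350 = 39.1% > 36% — standard DTI limit exceeded.
Liquid reserves cover 26,480/1,645 = 16.1 months — ≥ 3 required
DTI 39.1% is within the 36%–40% exception band; checking compensating factors.
Override check — reserves: 16.1 mo (ok); score: 770 (ok).
Both compensating conditions met → exception applies.

Approved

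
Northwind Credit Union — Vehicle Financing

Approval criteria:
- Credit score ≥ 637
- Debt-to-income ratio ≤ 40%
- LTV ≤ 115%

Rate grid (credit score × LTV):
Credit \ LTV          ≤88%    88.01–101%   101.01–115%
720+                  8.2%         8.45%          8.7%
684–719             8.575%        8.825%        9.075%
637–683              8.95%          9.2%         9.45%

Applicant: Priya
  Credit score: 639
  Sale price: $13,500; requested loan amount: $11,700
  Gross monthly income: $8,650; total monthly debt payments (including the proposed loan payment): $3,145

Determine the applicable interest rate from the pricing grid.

8.95%

Credit score 639 ≥ 637; Debt-to-income = 3,145/8,650 = 36.4% — meets 40% limit
LTV = 11,700/13,500 = 86.7% ≤ 115%
Row: 639 falls in 637–683. Column: 86.7% falls in ≤88%. Rate = 8.95%.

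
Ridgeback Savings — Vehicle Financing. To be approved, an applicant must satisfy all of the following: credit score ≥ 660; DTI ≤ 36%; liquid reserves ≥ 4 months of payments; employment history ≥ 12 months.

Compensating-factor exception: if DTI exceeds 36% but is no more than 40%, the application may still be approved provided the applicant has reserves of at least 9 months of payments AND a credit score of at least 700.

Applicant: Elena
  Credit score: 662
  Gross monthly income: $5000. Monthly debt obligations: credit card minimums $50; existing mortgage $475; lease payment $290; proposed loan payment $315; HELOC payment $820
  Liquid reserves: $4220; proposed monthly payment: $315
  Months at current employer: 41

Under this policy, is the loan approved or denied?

Denied

Credit score 662 ≥ 660 (meets base)
Total debts = (50 + 475 + 290 + 315 + 820) = 1,950. DTI = 1,950/5,000 = 39% > 36% — standard DTI limit exceeded.
Liquid reserves cover 4,220/315 = 13.4 months — ≥ 4 required
Employment 41 ≥ 12 months
39% falls in the override range (36%–40%), so the compensating-factor test applies.
Reserves 13.4 ≥ 9 months; credit score 662 < 700.
Override conditions not both satisfied; exception does not apply.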